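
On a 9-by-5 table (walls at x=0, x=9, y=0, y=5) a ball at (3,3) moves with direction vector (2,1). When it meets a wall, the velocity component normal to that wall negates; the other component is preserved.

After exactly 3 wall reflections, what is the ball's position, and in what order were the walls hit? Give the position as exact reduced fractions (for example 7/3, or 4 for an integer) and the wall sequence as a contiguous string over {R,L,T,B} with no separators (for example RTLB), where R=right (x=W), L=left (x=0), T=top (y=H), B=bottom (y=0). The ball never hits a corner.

1. t=2 → T at (7,5); v=(2,-1)
2. t=1 → R at (9,4); v=(-2,-1)
3. t=4 → B at (1,0); v=(-2,1)

Final position: (1,0)
Wall sequence: TRB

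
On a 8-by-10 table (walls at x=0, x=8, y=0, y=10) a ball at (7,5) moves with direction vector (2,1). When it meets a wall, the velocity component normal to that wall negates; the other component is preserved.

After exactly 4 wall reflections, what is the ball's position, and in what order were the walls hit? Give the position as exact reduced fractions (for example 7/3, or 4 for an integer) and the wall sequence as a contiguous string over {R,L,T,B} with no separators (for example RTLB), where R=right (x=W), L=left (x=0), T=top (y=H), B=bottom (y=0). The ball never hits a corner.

Final position: (8,13/2)
Wall sequence: RLTR

1. t=1/2 → R at (8,11/2); v=(-2,1)
2. t=4 → L at (0,19/2); v=(2,1)
3. t=1/2 → T at (1,10); v=(2,-1)
4. t=7/2 → R at (8,13/2); v=(-2,-1)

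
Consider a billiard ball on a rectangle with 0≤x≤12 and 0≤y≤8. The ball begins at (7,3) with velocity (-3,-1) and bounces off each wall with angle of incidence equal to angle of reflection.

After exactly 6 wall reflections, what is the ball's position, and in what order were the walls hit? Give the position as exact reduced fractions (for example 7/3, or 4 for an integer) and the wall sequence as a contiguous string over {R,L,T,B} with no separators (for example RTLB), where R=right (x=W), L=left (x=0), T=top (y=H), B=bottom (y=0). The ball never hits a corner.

Final position: (12,14/3)
Wall sequence: LBRLTR

1. t=7/3 → L at (0,2/3); v=(3,-1)
2. t=2/3 → B at (2,0); v=(3,1)
3. t=10/3 → R at (12,10/3); v=(-3,1)
4. t=4 → L at (0,22/3); v=(3,1)
5. t=2/3 → T at (2,8); v=(3,-1)
6. t=10/3 → R at (12,14/3); v=(-3,-1)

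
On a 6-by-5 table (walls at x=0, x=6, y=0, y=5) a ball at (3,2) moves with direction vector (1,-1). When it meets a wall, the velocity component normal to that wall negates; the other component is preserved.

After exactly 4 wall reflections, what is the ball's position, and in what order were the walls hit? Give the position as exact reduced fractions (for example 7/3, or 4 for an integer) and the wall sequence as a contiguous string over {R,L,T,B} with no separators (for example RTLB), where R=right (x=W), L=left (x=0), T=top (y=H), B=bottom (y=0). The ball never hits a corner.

1. t=2 → B at (5,0); v=(1,1)
2. t=1 → R at (6,1); v=(-1,1)
3. t=4 → T at (2,5); v=(-1,-1)
4. t=2 → L at (0,3); v=(1,-1)

Final position: (0,3)
Wall sequence: BRTL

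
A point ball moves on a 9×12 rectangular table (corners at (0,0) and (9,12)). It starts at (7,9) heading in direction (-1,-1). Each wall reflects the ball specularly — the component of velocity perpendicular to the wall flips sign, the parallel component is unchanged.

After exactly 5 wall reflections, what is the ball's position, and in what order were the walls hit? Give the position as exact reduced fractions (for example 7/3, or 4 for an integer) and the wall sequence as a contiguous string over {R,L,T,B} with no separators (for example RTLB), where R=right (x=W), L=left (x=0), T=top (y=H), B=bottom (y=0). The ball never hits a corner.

1. t=7 → L at (0,2); v=(1,-1)
2. t=2 → B at (2,0); v=(1,1)
3. t=7 → R at (9,7); v=(-1,1)
4. t=5 → T at (4,12); v=(-1,-1)
5. t=4 → L at (0,8); v=(1,-1)

Final position: (0,8)
Wall sequence: LBRTL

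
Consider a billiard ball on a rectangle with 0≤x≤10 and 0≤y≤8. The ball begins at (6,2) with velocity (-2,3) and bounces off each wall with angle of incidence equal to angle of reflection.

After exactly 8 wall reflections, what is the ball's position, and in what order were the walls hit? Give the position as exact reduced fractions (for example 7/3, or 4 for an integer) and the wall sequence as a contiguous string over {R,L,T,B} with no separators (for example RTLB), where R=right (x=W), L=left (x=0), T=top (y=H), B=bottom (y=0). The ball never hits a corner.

Final position: (0,7)
Wall sequence: TLBTRBTL

1. t=2 → T at (2,8); v=(-2,-3)
2. t=1 → L at (0,5); v=(2,-3)
3. t=5/3 → B at (10/3,0); v=(2,3)
4. t=8/3 → T at (26/3,8); v=(2,-3)
5. t=2/3 → R at (10,6); v=(-2,-3)
6. t=2 → B at (6,0); v=(-2,3)
7. t=8/3 → T at (2/3,8); v=(-2,-3)
8. t=1/3 → L at (0,7); v=(2,-3)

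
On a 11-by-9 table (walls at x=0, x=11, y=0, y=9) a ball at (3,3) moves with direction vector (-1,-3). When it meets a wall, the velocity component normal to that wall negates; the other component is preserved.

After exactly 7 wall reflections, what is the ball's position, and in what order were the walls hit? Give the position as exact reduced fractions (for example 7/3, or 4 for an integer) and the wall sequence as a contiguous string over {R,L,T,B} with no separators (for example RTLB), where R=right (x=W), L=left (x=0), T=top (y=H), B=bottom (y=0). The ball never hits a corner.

1. t=1 → B at (2,0); v=(-1,3)
2. t=2 → L at (0,6); v=(1,3)
3. t=1 → T at (1,9); v=(1,-3)
4. t=3 → B at (4,0); v=(1,3)
5. t=3 → T at (7,9); v=(1,-3)
6. t=3 → B at (10,0); v=(1,3)
7. t=1 → R at (11,3); v=(-1,3)

Final position: (11,3)
Wall sequence: BLTBTBR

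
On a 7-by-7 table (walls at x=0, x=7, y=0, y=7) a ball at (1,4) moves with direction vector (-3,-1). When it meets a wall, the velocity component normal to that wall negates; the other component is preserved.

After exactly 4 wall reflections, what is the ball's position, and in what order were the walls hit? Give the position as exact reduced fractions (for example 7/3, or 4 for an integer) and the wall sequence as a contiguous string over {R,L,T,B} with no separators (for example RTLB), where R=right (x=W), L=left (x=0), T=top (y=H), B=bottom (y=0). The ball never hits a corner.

Final position: (0,1)
Wall sequence: LRBL

1. t=1/3 → L at (0,11/3); v=(3,-1)
2. t=7/3 → R at (7,4/3); v=(-3,-1)
3. t=4/3 → B at (3,0); v=(-3,1)
4. t=1 → L at (0,1); v=(3,1)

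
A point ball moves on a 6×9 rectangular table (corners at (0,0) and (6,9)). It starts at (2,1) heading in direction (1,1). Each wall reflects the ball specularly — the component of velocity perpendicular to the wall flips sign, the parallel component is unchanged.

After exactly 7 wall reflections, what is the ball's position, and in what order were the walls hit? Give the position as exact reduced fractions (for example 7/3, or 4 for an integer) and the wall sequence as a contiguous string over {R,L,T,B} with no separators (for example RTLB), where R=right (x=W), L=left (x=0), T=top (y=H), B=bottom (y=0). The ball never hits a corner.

1. t=4 → R at (6,5); v=(-1,1)
2. t=4 → T at (2,9); v=(-1,-1)
3. t=2 → L at (0,7); v=(1,-1)
4. t=6 → R at (6,1); v=(-1,-1)
5. t=1 → B at (5,0); v=(-1,1)
6. t=5 → L at (0,5); v=(1,1)
7. t=4 → T at (4,9); v=(1,-1)

Final position: (4,9)
Wall sequence: RTLRBLT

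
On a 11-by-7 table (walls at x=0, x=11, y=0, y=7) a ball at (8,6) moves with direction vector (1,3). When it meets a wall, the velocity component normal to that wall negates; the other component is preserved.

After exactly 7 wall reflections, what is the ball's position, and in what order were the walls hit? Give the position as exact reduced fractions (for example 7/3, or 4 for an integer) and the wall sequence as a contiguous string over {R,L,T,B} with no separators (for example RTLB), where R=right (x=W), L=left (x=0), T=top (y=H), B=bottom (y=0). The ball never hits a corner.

Final position: (2,0)
Wall sequence: TBRTBTB

1. t=1/3 → T at (25/3,7); v=(1,-3)
2. t=7/3 → B at (32/3,0); v=(1,3)
3. t=1/3 → R at (11,1); v=(-1,3)
4. t=2 → T at (9,7); v=(-1,-3)
5. t=7/3 → B at (20/3,0); v=(-1,3)
6. t=7/3 → T at (13/3,7); v=(-1,-3)
7. t=7/3 → B at (2,0); v=(-1,3)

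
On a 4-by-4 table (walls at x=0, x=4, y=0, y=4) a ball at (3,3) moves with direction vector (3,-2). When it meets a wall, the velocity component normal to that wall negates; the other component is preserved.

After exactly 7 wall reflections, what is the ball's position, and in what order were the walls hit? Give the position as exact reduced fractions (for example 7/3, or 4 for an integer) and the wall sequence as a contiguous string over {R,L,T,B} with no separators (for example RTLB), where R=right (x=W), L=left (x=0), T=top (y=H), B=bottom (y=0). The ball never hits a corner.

Final position: (7/2,0)
Wall sequence: RBLRTLB

1. t=1/3 → R at (4,7/3); v=(-3,-2)
2. t=7/6 → B at (1/2,0); v=(-3,2)
3. t=1/6 → L at (0,1/3); v=(3,2)
4. t=4/3 → R at (4,3); v=(-3,2)
5. t=1/2 → T at (5/2,4); v=(-3,-2)
6. t=5/6 → L at (0,7/3); v=(3,-2)
7. t=7/6 → B at (7/2,0); v=(3,2)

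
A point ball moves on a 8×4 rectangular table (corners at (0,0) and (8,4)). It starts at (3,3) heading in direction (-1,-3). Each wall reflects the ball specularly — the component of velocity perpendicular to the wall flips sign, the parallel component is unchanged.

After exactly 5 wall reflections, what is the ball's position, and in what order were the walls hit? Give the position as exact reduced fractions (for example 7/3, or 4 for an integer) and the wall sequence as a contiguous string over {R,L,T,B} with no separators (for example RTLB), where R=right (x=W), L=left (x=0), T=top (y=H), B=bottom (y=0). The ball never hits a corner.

Final position: (2,4)
Wall sequence: BTLBT

1. t=1 → B at (2,0); v=(-1,3)
2. t=4/3 → T at (2/3,4); v=(-1,-3)
3. t=2/3 → L at (0,2); v=(1,-3)
4. t=2/3 → B at (2/3,0); v=(1,3)
5. t=4/3 → T at (2,4); v=(1,-3)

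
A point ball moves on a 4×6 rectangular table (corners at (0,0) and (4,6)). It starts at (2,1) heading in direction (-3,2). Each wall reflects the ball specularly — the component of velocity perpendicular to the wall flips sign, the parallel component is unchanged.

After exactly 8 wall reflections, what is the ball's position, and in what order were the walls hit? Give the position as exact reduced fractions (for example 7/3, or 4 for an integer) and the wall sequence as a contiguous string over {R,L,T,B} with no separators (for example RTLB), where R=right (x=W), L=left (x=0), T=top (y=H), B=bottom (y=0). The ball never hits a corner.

1. t=2/3 → L at (0,7/3); v=(3,2)
2. t=4/3 → R at (4,5); v=(-3,2)
3. t=1/2 → T at (5/2,6); v=(-3,-2)
4. t=5/6 → L at (0,13/3); v=(3,-2)
5. t=4/3 → R at (4,5/3); v=(-3,-2)
6. t=5/6 → B at (3/2,0); v=(-3,2)
7. t=1/2 → L at (0,1); v=(3,2)
8. t=4/3 → R at (4,11/3); v=(-3,2)

Final position: (4,11/3)
Wall sequence: LRTLRBLR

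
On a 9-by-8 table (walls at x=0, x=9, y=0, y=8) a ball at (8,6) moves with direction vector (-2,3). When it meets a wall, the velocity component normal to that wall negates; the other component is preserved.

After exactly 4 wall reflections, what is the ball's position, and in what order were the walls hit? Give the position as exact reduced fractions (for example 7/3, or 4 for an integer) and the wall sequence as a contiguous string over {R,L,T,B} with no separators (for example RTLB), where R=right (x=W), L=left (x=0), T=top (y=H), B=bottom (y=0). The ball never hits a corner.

1. t=2/3 → T at (20/3,8); v=(-2,-3)
2. t=8/3 → B at (4/3,0); v=(-2,3)
3. t=2/3 → L at (0,2); v=(2,3)
4. t=2 → T at (4,8); v=(2,-3)

Final position: (4,8)
Wall sequence: TBLT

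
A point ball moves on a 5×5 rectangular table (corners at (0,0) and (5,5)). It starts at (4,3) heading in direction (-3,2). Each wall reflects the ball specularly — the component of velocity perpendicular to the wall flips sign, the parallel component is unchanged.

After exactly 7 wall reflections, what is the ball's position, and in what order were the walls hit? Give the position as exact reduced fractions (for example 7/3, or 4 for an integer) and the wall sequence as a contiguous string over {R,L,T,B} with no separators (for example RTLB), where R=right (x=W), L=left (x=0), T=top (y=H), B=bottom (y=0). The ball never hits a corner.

1. t=1 → T at (1,5); v=(-3,-2)
2. t=1/3 → L at (0,13/3); v=(3,-2)
3. t=5/3 → R at (5,1); v=(-3,-2)
4. t=1/2 → B at (7/2,0); v=(-3,2)
5. t=7/6 → L at (0,7/3); v=(3,2)
6. t=4/3 → T at (4,5); v=(3,-2)
7. t=1/3 → R at (5,13/3); v=(-3,-2)

Final position: (5,13/3)
Wall sequence: TLRBLTR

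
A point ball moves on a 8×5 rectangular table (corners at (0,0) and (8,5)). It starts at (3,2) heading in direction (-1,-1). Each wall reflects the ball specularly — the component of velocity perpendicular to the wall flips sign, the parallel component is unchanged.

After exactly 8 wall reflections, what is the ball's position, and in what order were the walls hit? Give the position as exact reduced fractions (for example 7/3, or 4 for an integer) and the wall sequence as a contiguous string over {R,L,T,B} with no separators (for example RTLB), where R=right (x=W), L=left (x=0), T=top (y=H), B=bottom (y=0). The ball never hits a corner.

Final position: (3,0)
Wall sequence: BLTRBTLB

1. t=2 → B at (1,0); v=(-1,1)
2. t=1 → L at (0,1); v=(1,1)
3. t=4 → T at (4,5); v=(1,-1)
4. t=4 → R at (8,1); v=(-1,-1)
5. t=1 → B at (7,0); v=(-1,1)
6. t=5 → T at (2,5); v=(-1,-1)
7. t=2 → L at (0,3); v=(1,-1)
8. t=3 → B at (3,0); v=(1,1)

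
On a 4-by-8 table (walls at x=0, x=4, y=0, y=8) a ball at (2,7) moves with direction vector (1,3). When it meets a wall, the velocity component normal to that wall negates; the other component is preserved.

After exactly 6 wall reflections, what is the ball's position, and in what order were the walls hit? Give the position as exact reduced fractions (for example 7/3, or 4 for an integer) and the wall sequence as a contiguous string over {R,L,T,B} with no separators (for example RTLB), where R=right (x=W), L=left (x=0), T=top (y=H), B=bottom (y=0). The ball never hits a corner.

Final position: (7/3,0)
Wall sequence: TRBTLB

1. t=1/3 → T at (7/3,8); v=(1,-3)
2. t=5/3 → R at (4,3); v=(-1,-3)
3. t=1 → B at (3,0); v=(-1,3)
4. t=8/3 → T at (1/3,8); v=(-1,-3)
5. t=1/3 → L at (0,7); v=(1,-3)
6. t=7/3 → B at (7/3,0); v=(1,3)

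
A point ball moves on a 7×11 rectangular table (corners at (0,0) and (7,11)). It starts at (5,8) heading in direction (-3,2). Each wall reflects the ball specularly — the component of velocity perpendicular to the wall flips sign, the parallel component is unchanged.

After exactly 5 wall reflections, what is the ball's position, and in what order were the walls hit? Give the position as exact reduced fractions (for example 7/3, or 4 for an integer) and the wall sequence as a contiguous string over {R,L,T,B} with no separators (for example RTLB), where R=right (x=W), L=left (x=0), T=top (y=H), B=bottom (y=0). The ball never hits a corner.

Final position: (2,0)
Wall sequence: TLRLB

1. t=3/2 → T at (1/2,11); v=(-3,-2)
2. t=1/6 → L at (0,32/3); v=(3,-2)
3. t=7/3 → R at (7,6); v=(-3,-2)
4. t=7/3 → L at (0,4/3); v=(3,-2)
5. t=2/3 → B at (2,0); v=(3,2)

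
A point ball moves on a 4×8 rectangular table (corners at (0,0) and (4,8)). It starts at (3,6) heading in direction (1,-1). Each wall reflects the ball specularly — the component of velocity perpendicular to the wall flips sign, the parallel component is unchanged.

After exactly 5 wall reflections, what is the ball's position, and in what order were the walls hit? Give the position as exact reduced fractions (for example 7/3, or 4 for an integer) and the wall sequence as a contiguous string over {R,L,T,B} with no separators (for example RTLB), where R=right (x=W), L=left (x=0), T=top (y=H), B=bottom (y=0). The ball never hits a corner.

1. t=1 → R at (4,5); v=(-1,-1)
2. t=4 → L at (0,1); v=(1,-1)
3. t=1 → B at (1,0); v=(1,1)
4. t=3 → R at (4,3); v=(-1,1)
5. t=4 → L at (0,7); v=(1,1)

Final position: (0,7)
Wall sequence: RLBRL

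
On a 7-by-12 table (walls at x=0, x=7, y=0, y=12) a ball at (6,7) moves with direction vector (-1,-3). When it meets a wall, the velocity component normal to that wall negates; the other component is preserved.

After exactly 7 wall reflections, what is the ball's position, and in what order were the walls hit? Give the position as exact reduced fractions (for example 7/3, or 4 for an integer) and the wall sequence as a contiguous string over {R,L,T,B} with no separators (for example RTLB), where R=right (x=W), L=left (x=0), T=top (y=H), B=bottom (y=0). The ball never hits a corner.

1. t=7/3 → B at (11/3,0); v=(-1,3)
2. t=11/3 → L at (0,11); v=(1,3)
3. t=1/3 → T at (1/3,12); v=(1,-3)
4. t=4 → B at (13/3,0); v=(1,3)
5. t=8/3 → R at (7,8); v=(-1,3)
6. t=4/3 → T at (17/3,12); v=(-1,-3)
7. t=4 → B at (5/3,0); v=(-1,3)

Final position: (5/3,0)
Wall sequence: BLTBRTB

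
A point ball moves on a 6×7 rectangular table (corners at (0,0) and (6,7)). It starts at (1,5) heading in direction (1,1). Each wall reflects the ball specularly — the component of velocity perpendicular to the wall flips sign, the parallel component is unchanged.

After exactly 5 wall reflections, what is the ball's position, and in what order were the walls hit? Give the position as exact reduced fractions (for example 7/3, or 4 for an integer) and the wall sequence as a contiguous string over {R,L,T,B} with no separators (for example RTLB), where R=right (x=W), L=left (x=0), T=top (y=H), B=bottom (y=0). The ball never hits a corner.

Final position: (5,7)
Wall sequence: TRBLT

1. t=2 → T at (3,7); v=(1,-1)
2. t=3 → R at (6,4); v=(-1,-1)
3. t=4 → B at (2,0); v=(-1,1)
4. t=2 → L at (0,2); v=(1,1)
5. t=5 → T at (5,7); v=(1,-1)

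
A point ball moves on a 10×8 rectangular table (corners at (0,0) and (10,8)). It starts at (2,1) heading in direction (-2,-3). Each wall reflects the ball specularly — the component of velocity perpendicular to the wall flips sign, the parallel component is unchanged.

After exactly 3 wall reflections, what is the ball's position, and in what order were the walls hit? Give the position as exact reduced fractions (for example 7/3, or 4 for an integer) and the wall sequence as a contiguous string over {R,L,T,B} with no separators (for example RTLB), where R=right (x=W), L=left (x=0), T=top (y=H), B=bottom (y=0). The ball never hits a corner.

Final position: (4,8)
Wall sequence: BLT

1. t=1/3 → B at (4/3,0); v=(-2,3)
2. t=2/3 → L at (0,2); v=(2,3)
3. t=2 → T at (4,8); v=(2,-3)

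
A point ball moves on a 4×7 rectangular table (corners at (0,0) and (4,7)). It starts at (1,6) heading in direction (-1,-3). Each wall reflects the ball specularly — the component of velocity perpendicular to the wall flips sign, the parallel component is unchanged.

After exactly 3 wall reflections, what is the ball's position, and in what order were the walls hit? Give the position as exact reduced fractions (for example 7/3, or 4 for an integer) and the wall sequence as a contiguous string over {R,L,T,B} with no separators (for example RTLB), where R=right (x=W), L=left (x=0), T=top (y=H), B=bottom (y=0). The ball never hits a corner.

1. t=1 → L at (0,3); v=(1,-3)
2. t=1 → B at (1,0); v=(1,3)
3. t=7/3 → T at (10/3,7); v=(1,-3)

Final position: (10/3,7)
Wall sequence: LBT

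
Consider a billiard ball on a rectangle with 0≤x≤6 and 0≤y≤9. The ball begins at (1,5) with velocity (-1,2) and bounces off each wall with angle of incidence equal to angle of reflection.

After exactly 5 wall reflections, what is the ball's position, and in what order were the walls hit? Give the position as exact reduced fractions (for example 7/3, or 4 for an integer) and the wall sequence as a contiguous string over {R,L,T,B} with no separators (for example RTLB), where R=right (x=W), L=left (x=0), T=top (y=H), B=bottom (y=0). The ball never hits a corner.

Final position: (2,9)
Wall sequence: LTBRT

1. t=1 → L at (0,7); v=(1,2)
2. t=1 → T at (1,9); v=(1,-2)
3. t=9/2 → B at (11/2,0); v=(1,2)
4. t=1/2 → R at (6,1); v=(-1,2)
5. t=4 → T at (2,9); v=(-1,-2)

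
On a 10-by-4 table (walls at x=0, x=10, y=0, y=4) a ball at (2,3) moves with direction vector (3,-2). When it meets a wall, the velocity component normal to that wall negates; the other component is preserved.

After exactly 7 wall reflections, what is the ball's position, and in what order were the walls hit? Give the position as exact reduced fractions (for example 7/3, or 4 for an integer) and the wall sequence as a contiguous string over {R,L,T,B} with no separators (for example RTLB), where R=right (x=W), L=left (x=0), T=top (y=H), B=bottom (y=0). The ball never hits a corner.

1. t=3/2 → B at (13/2,0); v=(3,2)
2. t=7/6 → R at (10,7/3); v=(-3,2)
3. t=5/6 → T at (15/2,4); v=(-3,-2)
4. t=2 → B at (3/2,0); v=(-3,2)
5. t=1/2 → L at (0,1); v=(3,2)
6. t=3/2 → T at (9/2,4); v=(3,-2)
7. t=11/6 → R at (10,1/3); v=(-3,-2)

Final position: (10,1/3)
Wall sequence: BRTBLTR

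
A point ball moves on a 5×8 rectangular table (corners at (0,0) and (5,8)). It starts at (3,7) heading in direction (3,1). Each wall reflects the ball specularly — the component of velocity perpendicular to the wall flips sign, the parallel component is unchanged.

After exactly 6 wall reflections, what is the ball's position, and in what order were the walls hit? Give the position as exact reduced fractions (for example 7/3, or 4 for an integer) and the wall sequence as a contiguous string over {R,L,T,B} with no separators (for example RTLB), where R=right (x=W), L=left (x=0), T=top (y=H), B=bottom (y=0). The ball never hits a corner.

1. t=2/3 → R at (5,23/3); v=(-3,1)
2. t=1/3 → T at (4,8); v=(-3,-1)
3. t=4/3 → L at (0,20/3); v=(3,-1)
4. t=5/3 → R at (5,5); v=(-3,-1)
5. t=5/3 → L at (0,10/3); v=(3,-1)
6. t=5/3 → R at (5,5/3); v=(-3,-1)

Final position: (5,5/3)
Wall sequence: RTLRLR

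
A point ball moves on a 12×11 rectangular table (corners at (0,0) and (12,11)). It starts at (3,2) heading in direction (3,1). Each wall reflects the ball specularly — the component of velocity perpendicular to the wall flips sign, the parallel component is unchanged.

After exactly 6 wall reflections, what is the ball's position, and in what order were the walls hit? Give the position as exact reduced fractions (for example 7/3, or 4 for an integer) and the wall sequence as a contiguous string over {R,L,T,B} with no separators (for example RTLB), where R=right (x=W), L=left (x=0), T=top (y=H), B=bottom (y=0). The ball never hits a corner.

Final position: (12,1)
Wall sequence: RLTRLR

1. t=3 → R at (12,5); v=(-3,1)
2. t=4 → L at (0,9); v=(3,1)
3. t=2 → T at (6,11); v=(3,-1)
4. t=2 → R at (12,9); v=(-3,-1)
5. t=4 → L at (0,5); v=(3,-1)
6. t=4 → R at (12,1); v=(-3,-1)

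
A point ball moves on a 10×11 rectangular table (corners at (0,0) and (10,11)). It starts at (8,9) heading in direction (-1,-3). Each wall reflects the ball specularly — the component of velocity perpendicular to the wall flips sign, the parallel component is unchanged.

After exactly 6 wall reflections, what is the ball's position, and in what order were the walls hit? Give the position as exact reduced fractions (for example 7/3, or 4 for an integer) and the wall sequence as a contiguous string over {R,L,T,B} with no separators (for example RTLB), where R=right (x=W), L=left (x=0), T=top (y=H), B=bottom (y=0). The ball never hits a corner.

Final position: (29/3,0)
Wall sequence: BTLBTB

1. t=3 → B at (5,0); v=(-1,3)
2. t=11/3 → T at (4/3,11); v=(-1,-3)
3. t=4/3 → L at (0,7); v=(1,-3)
4. t=7/3 → B at (7/3,0); v=(1,3)
5. t=11/3 → T at (6,11); v=(1,-3)
6. t=11/3 → B at (29/3,0); v=(1,3)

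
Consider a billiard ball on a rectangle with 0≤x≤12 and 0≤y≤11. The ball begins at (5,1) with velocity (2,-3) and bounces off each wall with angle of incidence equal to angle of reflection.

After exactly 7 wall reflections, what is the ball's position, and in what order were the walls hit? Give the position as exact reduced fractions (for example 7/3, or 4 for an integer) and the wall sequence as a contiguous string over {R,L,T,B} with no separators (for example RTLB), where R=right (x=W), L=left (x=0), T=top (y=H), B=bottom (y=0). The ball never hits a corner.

1. t=1/3 → B at (17/3,0); v=(2,3)
2. t=19/6 → R at (12,19/2); v=(-2,3)
3. t=1/2 → T at (11,11); v=(-2,-3)
4. t=11/3 → B at (11/3,0); v=(-2,3)
5. t=11/6 → L at (0,11/2); v=(2,3)
6. t=11/6 → T at (11/3,11); v=(2,-3)
7. t=11/3 → B at (11,0); v=(2,3)

Final position: (11,0)
Wall sequence: BRTBLTB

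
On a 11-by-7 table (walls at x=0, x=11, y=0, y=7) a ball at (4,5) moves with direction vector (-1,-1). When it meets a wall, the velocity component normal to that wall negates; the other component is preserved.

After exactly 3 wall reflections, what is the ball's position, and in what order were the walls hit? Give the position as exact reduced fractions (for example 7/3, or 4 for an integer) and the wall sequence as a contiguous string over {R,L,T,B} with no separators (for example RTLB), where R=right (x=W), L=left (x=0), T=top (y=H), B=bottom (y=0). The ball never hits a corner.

1. t=4 → L at (0,1); v=(1,-1)
2. t=1 → B at (1,0); v=(1,1)
3. t=7 → T at (8,7); v=(1,-1)

Final position: (8,7)
Wall sequence: LBT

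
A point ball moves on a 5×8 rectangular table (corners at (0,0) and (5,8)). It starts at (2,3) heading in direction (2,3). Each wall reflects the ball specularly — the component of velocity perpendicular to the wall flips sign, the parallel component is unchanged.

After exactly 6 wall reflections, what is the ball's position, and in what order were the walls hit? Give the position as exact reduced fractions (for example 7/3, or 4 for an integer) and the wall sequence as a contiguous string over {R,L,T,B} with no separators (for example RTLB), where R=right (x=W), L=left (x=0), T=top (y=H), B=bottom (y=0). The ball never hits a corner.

1. t=3/2 → R at (5,15/2); v=(-2,3)
2. t=1/6 → T at (14/3,8); v=(-2,-3)
3. t=7/3 → L at (0,1); v=(2,-3)
4. t=1/3 → B at (2/3,0); v=(2,3)
5. t=13/6 → R at (5,13/2); v=(-2,3)
6. t=1/2 → T at (4,8); v=(-2,-3)

Final position: (4,8)
Wall sequence: RTLBRT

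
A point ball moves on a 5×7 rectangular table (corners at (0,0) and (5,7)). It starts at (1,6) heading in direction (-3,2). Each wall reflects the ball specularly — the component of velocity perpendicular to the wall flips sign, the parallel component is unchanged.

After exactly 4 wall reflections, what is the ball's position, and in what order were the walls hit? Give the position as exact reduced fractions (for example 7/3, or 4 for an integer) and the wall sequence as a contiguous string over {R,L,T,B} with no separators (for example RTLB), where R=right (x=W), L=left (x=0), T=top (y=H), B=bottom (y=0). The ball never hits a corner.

1. t=1/3 → L at (0,20/3); v=(3,2)
2. t=1/6 → T at (1/2,7); v=(3,-2)
3. t=3/2 → R at (5,4); v=(-3,-2)
4. t=5/3 → L at (0,2/3); v=(3,-2)

Final position: (0,2/3)
Wall sequence: LTRL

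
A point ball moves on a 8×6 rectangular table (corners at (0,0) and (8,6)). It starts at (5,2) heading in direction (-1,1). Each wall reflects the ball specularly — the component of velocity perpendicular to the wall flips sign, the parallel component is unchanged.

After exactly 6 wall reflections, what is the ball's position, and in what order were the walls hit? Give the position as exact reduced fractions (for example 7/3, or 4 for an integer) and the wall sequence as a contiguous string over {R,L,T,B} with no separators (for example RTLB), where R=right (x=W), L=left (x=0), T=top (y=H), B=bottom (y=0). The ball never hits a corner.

1. t=4 → T at (1,6); v=(-1,-1)
2. t=1 → L at (0,5); v=(1,-1)
3. t=5 → B at (5,0); v=(1,1)
4. t=3 → R at (8,3); v=(-1,1)
5. t=3 → T at (5,6); v=(-1,-1)
6. t=5 → L at (0,1); v=(1,-1)

Final position: (0,1)
Wall sequence: TLBRTL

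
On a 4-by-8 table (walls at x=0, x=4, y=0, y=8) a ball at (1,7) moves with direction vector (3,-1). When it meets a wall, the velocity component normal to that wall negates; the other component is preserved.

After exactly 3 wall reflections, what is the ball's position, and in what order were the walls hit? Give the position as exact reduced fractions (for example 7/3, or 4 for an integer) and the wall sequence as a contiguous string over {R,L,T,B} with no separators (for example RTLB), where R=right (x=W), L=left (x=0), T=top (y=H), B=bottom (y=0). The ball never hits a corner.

1. t=1 → R at (4,6); v=(-3,-1)
2. t=4/3 → L at (0,14/3); v=(3,-1)
3. t=4/3 → R at (4,10/3); v=(-3,-1)

Final position: (4,10/3)
Wall sequence: RLR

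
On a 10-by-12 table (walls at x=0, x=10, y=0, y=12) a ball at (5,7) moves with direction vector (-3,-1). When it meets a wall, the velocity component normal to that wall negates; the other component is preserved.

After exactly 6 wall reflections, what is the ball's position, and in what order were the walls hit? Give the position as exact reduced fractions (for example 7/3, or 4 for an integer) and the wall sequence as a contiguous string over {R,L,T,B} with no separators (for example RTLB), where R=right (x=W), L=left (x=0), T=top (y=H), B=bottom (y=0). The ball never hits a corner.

Final position: (0,8)
Wall sequence: LRBLRL

1. t=5/3 → L at (0,16/3); v=(3,-1)
2. t=10/3 → R at (10,2); v=(-3,-1)
3. t=2 → B at (4,0); v=(-3,1)
4. t=4/3 → L at (0,4/3); v=(3,1)
5. t=10/3 → R at (10,14/3); v=(-3,1)
6. t=10/3 → L at (0,8); v=(3,1)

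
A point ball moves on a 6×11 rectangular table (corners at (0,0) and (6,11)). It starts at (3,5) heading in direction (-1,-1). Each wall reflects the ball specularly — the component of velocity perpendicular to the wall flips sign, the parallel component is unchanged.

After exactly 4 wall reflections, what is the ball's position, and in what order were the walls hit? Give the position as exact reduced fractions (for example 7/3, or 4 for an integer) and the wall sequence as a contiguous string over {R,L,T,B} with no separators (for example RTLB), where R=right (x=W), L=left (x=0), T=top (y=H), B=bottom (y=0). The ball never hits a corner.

Final position: (0,10)
Wall sequence: LBRL

1. t=3 → L at (0,2); v=(1,-1)
2. t=2 → B at (2,0); v=(1,1)
3. t=4 → R at (6,4); v=(-1,1)
4. t=6 → L at (0,10); v=(1,1)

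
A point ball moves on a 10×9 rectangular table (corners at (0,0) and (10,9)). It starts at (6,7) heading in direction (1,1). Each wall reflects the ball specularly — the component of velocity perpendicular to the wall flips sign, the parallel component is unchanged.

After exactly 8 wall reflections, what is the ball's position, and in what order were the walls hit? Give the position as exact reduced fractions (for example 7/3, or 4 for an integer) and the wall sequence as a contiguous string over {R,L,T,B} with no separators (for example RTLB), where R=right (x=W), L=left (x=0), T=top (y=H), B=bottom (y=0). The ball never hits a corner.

Final position: (0,5)
Wall sequence: TRBLTRBL

1. t=2 → T at (8,9); v=(1,-1)
2. t=2 → R at (10,7); v=(-1,-1)
3. t=7 → B at (3,0); v=(-1,1)
4. t=3 → L at (0,3); v=(1,1)
5. t=6 → T at (6,9); v=(1,-1)
6. t=4 → R at (10,5); v=(-1,-1)
7. t=5 → B at (5,0); v=(-1,1)
8. t=5 → L at (0,5); v=(1,1)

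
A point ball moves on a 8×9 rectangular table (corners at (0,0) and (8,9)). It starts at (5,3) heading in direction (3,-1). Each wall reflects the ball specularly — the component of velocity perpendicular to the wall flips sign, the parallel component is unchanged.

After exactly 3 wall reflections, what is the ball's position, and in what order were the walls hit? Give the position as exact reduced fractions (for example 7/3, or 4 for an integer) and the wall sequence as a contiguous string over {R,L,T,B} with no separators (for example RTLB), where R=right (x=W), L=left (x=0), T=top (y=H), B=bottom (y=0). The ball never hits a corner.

Final position: (0,2/3)
Wall sequence: RBL

1. t=1 → R at (8,2); v=(-3,-1)
2. t=2 → B at (2,0); v=(-3,1)
3. t=2/3 → L at (0,2/3); v=(3,1)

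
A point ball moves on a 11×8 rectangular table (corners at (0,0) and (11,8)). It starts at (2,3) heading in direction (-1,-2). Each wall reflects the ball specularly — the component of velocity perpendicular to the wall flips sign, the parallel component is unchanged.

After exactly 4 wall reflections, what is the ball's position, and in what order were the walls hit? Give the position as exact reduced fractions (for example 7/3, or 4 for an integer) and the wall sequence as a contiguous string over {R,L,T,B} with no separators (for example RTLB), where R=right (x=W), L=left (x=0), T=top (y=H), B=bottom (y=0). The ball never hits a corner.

1. t=3/2 → B at (1/2,0); v=(-1,2)
2. t=1/2 → L at (0,1); v=(1,2)
3. t=7/2 → T at (7/2,8); v=(1,-2)
4. t=4 → B at (15/2,0); v=(1,2)

Final position: (15/2,0)
Wall sequence: BLTB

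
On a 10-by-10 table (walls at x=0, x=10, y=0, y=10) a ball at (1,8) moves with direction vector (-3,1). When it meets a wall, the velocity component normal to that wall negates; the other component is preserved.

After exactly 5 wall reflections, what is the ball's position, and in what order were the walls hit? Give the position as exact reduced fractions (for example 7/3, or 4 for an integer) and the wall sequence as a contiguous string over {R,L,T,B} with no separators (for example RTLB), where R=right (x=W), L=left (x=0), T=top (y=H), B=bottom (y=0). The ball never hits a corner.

1. t=1/3 → L at (0,25/3); v=(3,1)
2. t=5/3 → T at (5,10); v=(3,-1)
3. t=5/3 → R at (10,25/3); v=(-3,-1)
4. t=10/3 → L at (0,5); v=(3,-1)
5. t=10/3 → R at (10,5/3); v=(-3,-1)

Final position: (10,5/3)
Wall sequence: LTRLR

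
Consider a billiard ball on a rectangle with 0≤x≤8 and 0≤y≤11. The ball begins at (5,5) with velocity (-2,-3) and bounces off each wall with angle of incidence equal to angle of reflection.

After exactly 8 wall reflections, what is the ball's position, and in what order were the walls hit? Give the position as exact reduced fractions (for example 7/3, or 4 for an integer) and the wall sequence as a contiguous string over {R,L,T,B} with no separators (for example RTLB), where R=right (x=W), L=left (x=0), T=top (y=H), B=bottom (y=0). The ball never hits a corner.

Final position: (8,11/2)
Wall sequence: BLTRBLTR

1. t=5/3 → B at (5/3,0); v=(-2,3)
2. t=5/6 → L at (0,5/2); v=(2,3)
3. t=17/6 → T at (17/3,11); v=(2,-3)
4. t=7/6 → R at (8,15/2); v=(-2,-3)
5. t=5/2 → B at (3,0); v=(-2,3)
6. t=3/2 → L at (0,9/2); v=(2,3)
7. t=13/6 → T at (13/3,11); v=(2,-3)
8. t=11/6 → R at (8,11/2); v=(-2,-3)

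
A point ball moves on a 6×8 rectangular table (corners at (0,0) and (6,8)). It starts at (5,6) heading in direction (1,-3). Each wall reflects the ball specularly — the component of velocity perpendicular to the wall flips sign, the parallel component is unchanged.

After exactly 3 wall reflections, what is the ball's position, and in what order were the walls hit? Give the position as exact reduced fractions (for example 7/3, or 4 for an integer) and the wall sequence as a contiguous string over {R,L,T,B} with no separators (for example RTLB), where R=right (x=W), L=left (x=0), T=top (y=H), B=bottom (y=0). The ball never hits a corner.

1. t=1 → R at (6,3); v=(-1,-3)
2. t=1 → B at (5,0); v=(-1,3)
3. t=8/3 → T at (7/3,8); v=(-1,-3)

Final position: (7/3,8)
Wall sequence: RBT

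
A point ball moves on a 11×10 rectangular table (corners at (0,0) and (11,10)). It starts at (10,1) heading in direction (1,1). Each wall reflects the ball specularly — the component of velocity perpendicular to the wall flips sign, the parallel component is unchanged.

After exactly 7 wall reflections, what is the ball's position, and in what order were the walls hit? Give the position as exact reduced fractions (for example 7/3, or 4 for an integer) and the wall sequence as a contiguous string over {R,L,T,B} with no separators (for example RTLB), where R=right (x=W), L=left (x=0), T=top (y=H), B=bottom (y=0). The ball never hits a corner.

Final position: (0,5)
Wall sequence: RTLBRTL

1. t=1 → R at (11,2); v=(-1,1)
2. t=8 → T at (3,10); v=(-1,-1)
3. t=3 → L at (0,7); v=(1,-1)
4. t=7 → B at (7,0); v=(1,1)
5. t=4 → R at (11,4); v=(-1,1)
6. t=6 → T at (5,10); v=(-1,-1)
7. t=5 → L at (0,5); v=(1,-1)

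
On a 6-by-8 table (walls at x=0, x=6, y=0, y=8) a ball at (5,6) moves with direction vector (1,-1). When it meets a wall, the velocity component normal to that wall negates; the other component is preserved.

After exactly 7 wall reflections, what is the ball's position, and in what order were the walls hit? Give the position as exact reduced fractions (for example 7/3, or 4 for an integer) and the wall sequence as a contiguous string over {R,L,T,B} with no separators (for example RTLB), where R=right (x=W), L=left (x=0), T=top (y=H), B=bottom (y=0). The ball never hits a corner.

1. t=1 → R at (6,5); v=(-1,-1)
2. t=5 → B at (1,0); v=(-1,1)
3. t=1 → L at (0,1); v=(1,1)
4. t=6 → R at (6,7); v=(-1,1)
5. t=1 → T at (5,8); v=(-1,-1)
6. t=5 → L at (0,3); v=(1,-1)
7. t=3 → B at (3,0); v=(1,1)

Final position: (3,0)
Wall sequence: RBLRTLB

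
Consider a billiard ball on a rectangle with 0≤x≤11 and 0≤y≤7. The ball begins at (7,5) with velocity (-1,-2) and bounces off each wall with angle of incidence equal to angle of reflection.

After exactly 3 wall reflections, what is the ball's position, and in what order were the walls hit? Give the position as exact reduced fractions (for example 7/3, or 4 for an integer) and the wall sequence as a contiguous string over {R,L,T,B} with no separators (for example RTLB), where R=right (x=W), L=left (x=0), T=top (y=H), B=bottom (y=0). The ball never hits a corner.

1. t=5/2 → B at (9/2,0); v=(-1,2)
2. t=7/2 → T at (1,7); v=(-1,-2)
3. t=1 → L at (0,5); v=(1,-2)

Final position: (0,5)
Wall sequence: BTL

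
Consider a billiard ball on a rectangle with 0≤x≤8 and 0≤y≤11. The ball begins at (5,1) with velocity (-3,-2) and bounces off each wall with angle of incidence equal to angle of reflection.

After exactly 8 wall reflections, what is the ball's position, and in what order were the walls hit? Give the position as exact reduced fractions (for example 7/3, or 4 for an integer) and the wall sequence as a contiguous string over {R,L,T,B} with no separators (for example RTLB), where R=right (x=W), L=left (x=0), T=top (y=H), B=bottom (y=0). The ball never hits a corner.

1. t=1/2 → B at (7/2,0); v=(-3,2)
2. t=7/6 → L at (0,7/3); v=(3,2)
3. t=8/3 → R at (8,23/3); v=(-3,2)
4. t=5/3 → T at (3,11); v=(-3,-2)
5. t=1 → L at (0,9); v=(3,-2)
6. t=8/3 → R at (8,11/3); v=(-3,-2)
7. t=11/6 → B at (5/2,0); v=(-3,2)
8. t=5/6 → L at (0,5/3); v=(3,2)

Final position: (0,5/3)
Wall sequence: BLRTLRBL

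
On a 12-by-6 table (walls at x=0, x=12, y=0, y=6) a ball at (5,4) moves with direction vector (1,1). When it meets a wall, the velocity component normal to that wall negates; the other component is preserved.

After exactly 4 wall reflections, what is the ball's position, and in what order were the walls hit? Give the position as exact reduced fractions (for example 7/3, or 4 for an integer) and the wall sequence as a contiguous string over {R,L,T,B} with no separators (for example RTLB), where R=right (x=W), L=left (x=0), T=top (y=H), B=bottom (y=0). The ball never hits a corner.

Final position: (5,6)
Wall sequence: TRBT

1. t=2 → T at (7,6); v=(1,-1)
2. t=5 → R at (12,1); v=(-1,-1)
3. t=1 → B at (11,0); v=(-1,1)
4. t=6 → T at (5,6); v=(-1,-1)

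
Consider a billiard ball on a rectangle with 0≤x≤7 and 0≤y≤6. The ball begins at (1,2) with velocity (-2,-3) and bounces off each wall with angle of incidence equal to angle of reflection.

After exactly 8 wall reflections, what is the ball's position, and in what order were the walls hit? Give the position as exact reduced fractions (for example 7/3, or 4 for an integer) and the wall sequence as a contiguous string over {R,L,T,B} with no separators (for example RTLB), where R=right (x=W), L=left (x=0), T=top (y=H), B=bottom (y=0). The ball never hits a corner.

1. t=1/2 → L at (0,1/2); v=(2,-3)
2. t=1/6 → B at (1/3,0); v=(2,3)
3. t=2 → T at (13/3,6); v=(2,-3)
4. t=4/3 → R at (7,2); v=(-2,-3)
5. t=2/3 → B at (17/3,0); v=(-2,3)
6. t=2 → T at (5/3,6); v=(-2,-3)
7. t=5/6 → L at (0,7/2); v=(2,-3)
8. t=7/6 → B at (7/3,0); v=(2,3)

Final position: (7/3,0)
Wall sequence: LBTRBTLB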